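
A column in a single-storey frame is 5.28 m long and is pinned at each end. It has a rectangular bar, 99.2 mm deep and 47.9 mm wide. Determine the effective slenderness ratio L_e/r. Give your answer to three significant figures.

For a rectangle r_min = b/√12 = 47.9/√12 = 13.83 mm
L_e = K·L = 1 × 5.28 m = 5.280 m = 5280.0 mm
λ = L_e / r_min = 5280.0 / 13.83 = 382

λ ≈ 382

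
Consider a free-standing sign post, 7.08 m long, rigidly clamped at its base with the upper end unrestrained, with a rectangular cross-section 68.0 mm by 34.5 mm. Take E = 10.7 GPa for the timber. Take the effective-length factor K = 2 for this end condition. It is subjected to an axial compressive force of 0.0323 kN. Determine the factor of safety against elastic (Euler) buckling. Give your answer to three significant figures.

n ≈ 3.79

Buckling occurs about the weak axis: I_min = h·b³/12 with b = 34.5 mm (the shorter side).
I_min = 68.0×34.5³/12 = 2.327×10^5 mm⁴
I = 2.327×10^5 mm⁴ = 2.327×10^-7 m⁴
Effective length L_e = K·L = 2 × 7.08 = 14.16 m
P_cr = π²EI / L_e² = π² × 10.7×10⁹ × 2.327×10^-7 / 14.16² = 122.6 N
Factor of safety n = P_cr / P = 0.12256 / 0.0323 = 3.79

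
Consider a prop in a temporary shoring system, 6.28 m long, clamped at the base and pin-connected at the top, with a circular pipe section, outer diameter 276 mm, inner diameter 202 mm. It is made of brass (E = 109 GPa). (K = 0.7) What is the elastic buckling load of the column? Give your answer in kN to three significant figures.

d_o = 276 mm, d_i = 202 mm
I = π(d_o⁴ − d_i⁴)/64 = π(276⁴ − 202.0⁴)/64 = 2.031×10^8 mm⁴
I = 2.031×10^8 mm⁴ = 2.031×10^-4 m⁴
Effective length L_e = K·L = 0.7 × 6.28 = 4.396 m
P_cr = π²EI / L_e² = π² × 109×10⁹ × 2.031×10^-4 / 4.396² = 1.131×10^7 N

P_cr ≈ 11300 kN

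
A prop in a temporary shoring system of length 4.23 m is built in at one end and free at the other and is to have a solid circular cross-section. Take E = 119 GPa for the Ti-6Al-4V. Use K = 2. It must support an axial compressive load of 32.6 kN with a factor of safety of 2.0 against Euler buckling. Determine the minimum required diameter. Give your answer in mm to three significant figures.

d ≈ 94.9 mm

Required P_cr = n·P = 2.0 × 32.6 = 65.20 kN
L_e = K·L = 2 × 4.23 = 8.460 m
Required I = P_cr·L_e²/(π²E) = 6.520×10^4 × 8.460² / (π² × 1.19×10^11) = 3.973×10^-6 m⁴
I_req = 3.973×10^6 mm⁴
Solid circle: I = πd⁴/64  ⇒  d = (64I/π)^(1/4) = (64×3.973×10^6/π)^(1/4) = 94.9 mm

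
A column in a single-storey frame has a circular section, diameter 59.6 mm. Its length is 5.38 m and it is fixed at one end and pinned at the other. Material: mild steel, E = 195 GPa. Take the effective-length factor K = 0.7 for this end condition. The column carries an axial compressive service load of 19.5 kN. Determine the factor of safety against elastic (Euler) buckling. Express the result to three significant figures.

n ≈ 4.31

I = πd⁴/64 = π×59.6⁴/64 = 6.194×10^5 mm⁴
I = 6.194×10^5 mm⁴ = 6.194×10^-7 m⁴
Effective length L_e = K·L = 0.7 × 5.38 = 3.766 m
P_cr = π²EI / L_e² = π² × 195×10⁹ × 6.194×10^-7 / 3.766² = 8.405×10^4 N
Factor of safety n = P_cr / P = 84.048 / 19.5 = 4.31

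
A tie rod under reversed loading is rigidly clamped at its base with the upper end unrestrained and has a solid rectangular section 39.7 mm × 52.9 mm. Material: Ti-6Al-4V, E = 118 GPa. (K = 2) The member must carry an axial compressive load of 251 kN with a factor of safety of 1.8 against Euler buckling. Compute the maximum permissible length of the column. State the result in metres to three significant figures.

Buckling occurs about the weak axis: I_min = h·b³/12 with b = 39.7 mm (the shorter side).
I_min = 52.9×39.7³/12 = 2.758×10^5 mm⁴
I = 2.758×10^-7 m⁴
Required critical load P_cr = n·P = 1.8 × 251 = 451.8 kN = 4.518×10^5 N
From P_cr = π²EI/(K·L)²:  L = (1/K)·√(π²EI/P_cr) = (1/2)·√(π²×1.18×10^11×2.758×10^-7/4.518×10^5)
L = 0.422 m

L_max ≈ 0.422 m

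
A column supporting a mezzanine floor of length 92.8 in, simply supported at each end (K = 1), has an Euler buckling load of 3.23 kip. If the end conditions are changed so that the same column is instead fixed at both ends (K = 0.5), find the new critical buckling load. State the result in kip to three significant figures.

P_cr ∝ 1/K², so P_cr,new = P_cr,old × (K_old/K_new)² = 3.23 × (1/0.5)²
= 3.23 × 4.000 = 12.9 kip

P_cr ≈ 12.9 kip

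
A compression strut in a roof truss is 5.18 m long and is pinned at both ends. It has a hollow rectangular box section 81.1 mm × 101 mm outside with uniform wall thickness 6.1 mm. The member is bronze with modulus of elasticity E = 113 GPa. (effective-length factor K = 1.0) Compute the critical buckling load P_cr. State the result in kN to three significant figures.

Inner dimensions: h_i = 101 − 2×6.1 = 88.80 mm, b_i = 81.1 − 2×6.1 = 68.90 mm
Weak-axis I_min = (h_o·b_o³ − h_i·b_i³)/12 with b_o = 81.1, b_i = 68.90 mm (shorter outer/inner sides).
I_min = (101×81.1³ − 88.80×68.90³)/12 = 2.069×10^6 mm⁴
I = 2.069×10^6 mm⁴ = 2.069×10^-6 m⁴
Effective length L_e = K·L = 1 × 5.18 = 5.180 m
P_cr = π²EI / L_e² = π² × 113×10⁹ × 2.069×10^-6 / 5.180² = 8.600×10^4 N

P_cr ≈ 86.0 kN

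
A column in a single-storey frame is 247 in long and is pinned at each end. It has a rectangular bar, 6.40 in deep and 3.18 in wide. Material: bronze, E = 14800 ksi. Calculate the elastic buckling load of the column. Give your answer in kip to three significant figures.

P_cr ≈ 41.1 kip

Buckling occurs about the weak axis: I_min = h·b³/12 with b = 3.18 in (the shorter side).
I_min = 6.40×3.18³/12 = 17.15 in⁴
Effective length L_e = K·L = 1 × 247 = 247.0 in
P_cr = π²EI / L_e² = π² × 14800×10³ × 17.15 / 247.0² = 4.106×10^4 lb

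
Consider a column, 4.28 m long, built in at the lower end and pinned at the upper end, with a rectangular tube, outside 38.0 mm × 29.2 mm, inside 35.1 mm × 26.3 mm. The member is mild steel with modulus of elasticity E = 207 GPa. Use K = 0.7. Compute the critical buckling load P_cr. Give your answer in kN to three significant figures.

P_cr ≈ 5.83 kN

Weak-axis I_min = (h_o·b_o³ − h_i·b_i³)/12 with b_o = 29.2, b_i = 26.30 mm (shorter outer/inner sides).
I_min = (38.0×29.2³ − 35.10×26.30³)/12 = 2.563×10^4 mm⁴
I = 2.563×10^4 mm⁴ = 2.563×10^-8 m⁴
Effective length L_e = K·L = 0.7 × 4.28 = 2.996 m
P_cr = π²EI / L_e² = π² × 207×10⁹ × 2.563×10^-8 / 2.996² = 5.834×10^3 N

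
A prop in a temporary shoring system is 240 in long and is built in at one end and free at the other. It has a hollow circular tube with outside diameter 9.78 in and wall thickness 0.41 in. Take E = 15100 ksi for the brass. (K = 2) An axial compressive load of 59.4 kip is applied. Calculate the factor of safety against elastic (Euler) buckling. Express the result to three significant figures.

n ≈ 1.45

Inner diameter d_i = 9.78 − 2×0.41 = 8.960 in
I = π(d_o⁴ − d_i⁴)/64 = π(9.78⁴ − 8.960⁴)/64 = 132.7 in⁴
Effective length L_e = K·L = 2 × 240 = 480.0 in
P_cr = π²EI / L_e² = π² × 15100×10³ × 132.7 / 480.0² = 8.584×10^4 lb
Factor of safety n = P_cr / P = 85.840 / 59.4 = 1.45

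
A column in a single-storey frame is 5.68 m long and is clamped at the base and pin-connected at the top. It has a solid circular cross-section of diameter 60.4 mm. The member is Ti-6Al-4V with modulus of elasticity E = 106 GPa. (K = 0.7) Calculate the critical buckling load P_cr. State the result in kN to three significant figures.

P_cr ≈ 43.2 kN

I = πd⁴/64 = π×60.4⁴/64 = 6.533×10^5 mm⁴
I = 6.533×10^5 mm⁴ = 6.533×10^-7 m⁴
Effective length L_e = K·L = 0.7 × 5.68 = 3.976 m
P_cr = π²EI / L_e² = π² × 106×10⁹ × 6.533×10^-7 / 3.976² = 4.323×10^4 N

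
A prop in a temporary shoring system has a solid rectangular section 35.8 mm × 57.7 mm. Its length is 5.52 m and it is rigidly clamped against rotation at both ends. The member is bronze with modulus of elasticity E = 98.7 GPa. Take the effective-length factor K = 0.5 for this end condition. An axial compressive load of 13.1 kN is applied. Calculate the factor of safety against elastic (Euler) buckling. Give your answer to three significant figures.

Buckling occurs about the weak axis: I_min = h·b³/12 with b = 35.8 mm (the shorter side).
I_min = 57.7×35.8³/12 = 2.206×10^5 mm⁴
I = 2.206×10^5 mm⁴ = 2.206×10^-7 m⁴
Effective length L_e = K·L = 0.5 × 5.52 = 2.760 m
P_cr = π²EI / L_e² = π² × 98.7×10⁹ × 2.206×10^-7 / 2.760² = 2.821×10^4 N
Factor of safety n = P_cr / P = 28.213 / 13.1 = 2.15

n ≈ 2.15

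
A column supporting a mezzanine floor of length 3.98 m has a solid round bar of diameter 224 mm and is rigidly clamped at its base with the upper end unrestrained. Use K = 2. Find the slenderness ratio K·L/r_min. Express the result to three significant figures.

I = πd⁴/64 = π×224⁴/64 = 1.236×10^8 mm⁴
A = 3.941×10^4 mm²;  r_min = √(I/A) = √(1.236×10^8/3.941×10^4) = 56.00 mm
L_e = K·L = 2 × 3.98 m = 7.960 m = 7960.0 mm
λ = L_e / r_min = 7960.0 / 56.00 = 142

λ ≈ 142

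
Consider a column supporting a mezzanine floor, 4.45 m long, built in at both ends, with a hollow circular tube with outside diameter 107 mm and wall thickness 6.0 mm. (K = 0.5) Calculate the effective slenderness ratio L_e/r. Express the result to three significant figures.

Inner diameter d_i = 107 − 2×6.0 = 95.00 mm
I = π(d_o⁴ − d_i⁴)/64 = π(107⁴ − 95.00⁴)/64 = 2.436×10^6 mm⁴
A = 1.904×10^3 mm²;  r_min = √(I/A) = √(2.436×10^6/1.904×10^3) = 35.77 mm
L_e = K·L = 0.5 × 4.45 m = 2.225 m = 2225.0 mm
λ = L_e / r_min = 2225.0 / 35.77 = 62.2

λ ≈ 62.2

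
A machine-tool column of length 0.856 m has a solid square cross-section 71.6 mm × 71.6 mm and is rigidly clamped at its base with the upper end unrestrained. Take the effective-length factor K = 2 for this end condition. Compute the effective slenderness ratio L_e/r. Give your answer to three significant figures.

λ ≈ 82.8

For a square r = a/√12 = 71.6/√12 = 20.67 mm
L_e = K·L = 2 × 0.856 m = 1.712 m = 1712.0 mm
λ = L_e / r_min = 1712.0 / 20.67 = 82.8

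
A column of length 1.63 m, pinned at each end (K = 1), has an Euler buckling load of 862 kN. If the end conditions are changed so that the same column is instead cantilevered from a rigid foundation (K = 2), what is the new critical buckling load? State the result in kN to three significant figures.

P_cr ≈ 216 kN

P_cr ∝ 1/K², so P_cr,new = P_cr,old × (K_old/K_new)² = 862 × (1/2)²
= 862 × 0.2500 = 216 kN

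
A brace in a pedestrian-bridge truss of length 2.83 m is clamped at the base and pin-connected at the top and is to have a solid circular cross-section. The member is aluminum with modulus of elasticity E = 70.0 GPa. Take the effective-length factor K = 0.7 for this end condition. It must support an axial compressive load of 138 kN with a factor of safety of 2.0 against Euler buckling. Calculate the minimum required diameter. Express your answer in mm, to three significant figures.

Required P_cr = n·P = 2.0 × 138 = 276.0 kN
L_e = K·L = 0.7 × 2.83 = 1.981 m
Required I = P_cr·L_e²/(π²E) = 2.760×10^5 × 1.981² / (π² × 7.00×10^10) = 1.568×10^-6 m⁴
I_req = 1.568×10^6 mm⁴
Solid circle: I = πd⁴/64  ⇒  d = (64I/π)^(1/4) = (64×1.568×10^6/π)^(1/4) = 75.2 mm

d ≈ 75.2 mm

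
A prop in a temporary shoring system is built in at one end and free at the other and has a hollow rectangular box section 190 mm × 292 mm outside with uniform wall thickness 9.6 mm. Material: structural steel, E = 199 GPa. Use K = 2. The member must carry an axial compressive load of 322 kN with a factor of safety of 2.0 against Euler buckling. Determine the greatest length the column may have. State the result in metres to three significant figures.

Inner dimensions: h_i = 292 − 2×9.6 = 272.8 mm, b_i = 190 − 2×9.6 = 170.8 mm
Weak-axis I_min = (h_o·b_o³ − h_i·b_i³)/12 with b_o = 190, b_i = 170.8 mm (shorter outer/inner sides).
I_min = (292×190³ − 272.8×170.8³)/12 = 5.363×10^7 mm⁴
I = 5.363×10^-5 m⁴
Required critical load P_cr = n·P = 2.0 × 322 = 644.0 kN = 6.440×10^5 N
From P_cr = π²EI/(K·L)²:  L = (1/K)·√(π²EI/P_cr) = (1/2)·√(π²×1.99×10^11×5.363×10^-5/6.440×10^5)
L = 6.39 m

L_max ≈ 6.39 m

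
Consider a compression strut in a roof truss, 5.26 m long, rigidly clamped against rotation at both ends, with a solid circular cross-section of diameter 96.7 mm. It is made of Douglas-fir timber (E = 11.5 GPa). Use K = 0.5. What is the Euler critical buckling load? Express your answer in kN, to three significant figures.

I = πd⁴/64 = π×96.7⁴/64 = 4.292×10^6 mm⁴
I = 4.292×10^6 mm⁴ = 4.292×10^-6 m⁴
Effective length L_e = K·L = 0.5 × 5.26 = 2.630 m
P_cr = π²EI / L_e² = π² × 11.5×10⁹ × 4.292×10^-6 / 2.630² = 7.043×10^4 N

P_cr ≈ 70.4 kN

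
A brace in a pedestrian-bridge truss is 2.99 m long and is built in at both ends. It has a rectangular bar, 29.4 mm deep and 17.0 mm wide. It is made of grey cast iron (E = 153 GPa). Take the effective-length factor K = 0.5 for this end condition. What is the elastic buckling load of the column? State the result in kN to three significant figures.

P_cr ≈ 8.13 kN

Buckling occurs about the weak axis: I_min = h·b³/12 with b = 17.0 mm (the shorter side).
I_min = 29.4×17.0³/12 = 1.204×10^4 mm⁴
I = 1.204×10^4 mm⁴ = 1.204×10^-8 m⁴
Effective length L_e = K·L = 0.5 × 2.99 = 1.495 m
P_cr = π²EI / L_e² = π² × 153×10⁹ × 1.204×10^-8 / 1.495² = 8.132×10^3 N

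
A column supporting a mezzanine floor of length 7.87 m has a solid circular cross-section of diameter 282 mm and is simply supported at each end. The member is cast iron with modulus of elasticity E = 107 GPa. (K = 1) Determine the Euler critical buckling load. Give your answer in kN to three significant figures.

I = πd⁴/64 = π×282⁴/64 = 3.104×10^8 mm⁴
I = 3.104×10^8 mm⁴ = 3.104×10^-4 m⁴
Effective length L_e = K·L = 1 × 7.87 = 7.870 m
P_cr = π²EI / L_e² = π² × 107×10⁹ × 3.104×10^-4 / 7.870² = 5.293×10^6 N

P_cr ≈ 5290 kN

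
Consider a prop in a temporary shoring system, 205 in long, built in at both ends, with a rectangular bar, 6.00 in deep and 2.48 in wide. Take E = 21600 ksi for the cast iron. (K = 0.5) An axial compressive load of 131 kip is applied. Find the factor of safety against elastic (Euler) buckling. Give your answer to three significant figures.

Buckling occurs about the weak axis: I_min = h·b³/12 with b = 2.48 in (the shorter side).
I_min = 6.00×2.48³/12 = 7.626 in⁴
Effective length L_e = K·L = 0.5 × 205 = 102.5 in
P_cr = π²EI / L_e² = π² × 21600×10³ × 7.626 / 102.5² = 1.548×10^5 lb
Factor of safety n = P_cr / P = 154.75 / 131 = 1.18

n ≈ 1.18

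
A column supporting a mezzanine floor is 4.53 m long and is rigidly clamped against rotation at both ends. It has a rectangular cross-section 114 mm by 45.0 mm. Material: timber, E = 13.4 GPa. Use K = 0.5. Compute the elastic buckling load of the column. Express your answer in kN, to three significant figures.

Buckling occurs about the weak axis: I_min = h·b³/12 with b = 45.0 mm (the shorter side).
I_min = 114×45.0³/12 = 8.657×10^5 mm⁴
I = 8.657×10^5 mm⁴ = 8.657×10^-7 m⁴
Effective length L_e = K·L = 0.5 × 4.53 = 2.265 m
P_cr = π²EI / L_e² = π² × 13.4×10⁹ × 8.657×10^-7 / 2.265² = 2.232×10^4 N

P_cr ≈ 22.3 kN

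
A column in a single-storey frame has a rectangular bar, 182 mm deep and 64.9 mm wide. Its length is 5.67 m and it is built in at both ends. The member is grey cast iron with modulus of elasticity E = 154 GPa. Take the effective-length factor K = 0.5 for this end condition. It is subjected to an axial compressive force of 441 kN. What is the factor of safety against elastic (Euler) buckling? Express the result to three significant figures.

Buckling occurs about the weak axis: I_min = h·b³/12 with b = 64.9 mm (the shorter side).
I_min = 182×64.9³/12 = 4.146×10^6 mm⁴
I = 4.146×10^6 mm⁴ = 4.146×10^-6 m⁴
Effective length L_e = K·L = 0.5 × 5.67 = 2.835 m
P_cr = π²EI / L_e² = π² × 154×10⁹ × 4.146×10^-6 / 2.835² = 7.840×10^5 N
Factor of safety n = P_cr / P = 784.04 / 441 = 1.78

n ≈ 1.78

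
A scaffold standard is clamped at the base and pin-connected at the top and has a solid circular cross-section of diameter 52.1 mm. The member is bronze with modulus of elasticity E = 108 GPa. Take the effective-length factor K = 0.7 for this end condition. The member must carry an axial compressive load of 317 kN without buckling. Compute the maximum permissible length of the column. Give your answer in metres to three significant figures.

L_max ≈ 1.58 m

I = πd⁴/64 = π×52.1⁴/64 = 3.617×10^5 mm⁴
I = 3.617×10^-7 m⁴
At the buckling limit P_cr = P = 3.170×10^5 N
From P_cr = π²EI/(K·L)²:  L = (1/K)·√(π²EI/P_cr) = (1/0.7)·√(π²×1.08×10^11×3.617×10^-7/3.170×10^5)
L = 1.58 m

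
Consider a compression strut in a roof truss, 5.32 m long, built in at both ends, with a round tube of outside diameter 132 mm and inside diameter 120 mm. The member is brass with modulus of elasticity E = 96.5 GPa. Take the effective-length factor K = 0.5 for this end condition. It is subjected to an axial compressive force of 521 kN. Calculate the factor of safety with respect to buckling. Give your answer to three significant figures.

n ≈ 1.22

d_o = 132 mm, d_i = 120 mm
I = π(d_o⁴ − d_i⁴)/64 = π(132⁴ − 120.0⁴)/64 = 4.724×10^6 mm⁴
I = 4.724×10^6 mm⁴ = 4.724×10^-6 m⁴
Effective length L_e = K·L = 0.5 × 5.32 = 2.660 m
P_cr = π²EI / L_e² = π² × 96.5×10⁹ × 4.724×10^-6 / 2.660² = 6.359×10^5 N
Factor of safety n = P_cr / P = 635.87 / 521 = 1.22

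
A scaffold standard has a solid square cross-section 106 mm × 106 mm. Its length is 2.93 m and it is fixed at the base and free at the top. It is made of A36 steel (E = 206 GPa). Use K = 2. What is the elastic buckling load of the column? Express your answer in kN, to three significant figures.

P_cr ≈ 623 kN

I = a⁴/12 = 106⁴/12 = 1.052×10^7 mm⁴
I = 1.052×10^7 mm⁴ = 1.052×10^-5 m⁴
Effective length L_e = K·L = 2 × 2.93 = 5.860 m
P_cr = π²EI / L_e² = π² × 206×10⁹ × 1.052×10^-5 / 5.860² = 6.229×10^5 N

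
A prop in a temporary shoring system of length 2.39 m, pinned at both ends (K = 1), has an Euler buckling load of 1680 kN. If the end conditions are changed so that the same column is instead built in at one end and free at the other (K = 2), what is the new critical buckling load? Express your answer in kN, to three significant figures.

P_cr ≈ 420 kN

P_cr ∝ 1/K², so P_cr,new = P_cr,old × (K_old/K_new)² = 1680 × (1/2)²
= 1680 × 0.2500 = 420 kN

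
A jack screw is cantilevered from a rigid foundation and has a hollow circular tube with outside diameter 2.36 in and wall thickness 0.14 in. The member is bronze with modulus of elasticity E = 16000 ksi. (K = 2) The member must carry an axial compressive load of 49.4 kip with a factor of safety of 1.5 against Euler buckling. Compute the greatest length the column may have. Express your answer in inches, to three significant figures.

Inner diameter d_i = 2.36 − 2×0.14 = 2.080 in
I = π(d_o⁴ − d_i⁴)/64 = π(2.36⁴ − 2.080⁴)/64 = 0.6039 in⁴
Required critical load P_cr = n·P = 1.5 × 49.4 = 74.10 kip = 7.410×10^4 lb
From P_cr = π²EI/(K·L)²:  L = (1/K)·√(π²EI/P_cr) = (1/2)·√(π²×1.60×10^7×0.6039/7.410×10^4)
L = 17.9 in

L_max ≈ 17.9 in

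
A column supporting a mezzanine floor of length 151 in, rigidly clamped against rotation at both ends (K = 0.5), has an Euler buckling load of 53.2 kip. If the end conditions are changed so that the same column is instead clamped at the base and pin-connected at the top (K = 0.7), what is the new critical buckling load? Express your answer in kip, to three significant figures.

P_cr ≈ 27.1 kip

P_cr ∝ 1/K², so P_cr,new = P_cr,old × (K_old/K_new)² = 53.2 × (0.5/0.7)²
= 53.2 × 0.5102 = 27.1 kip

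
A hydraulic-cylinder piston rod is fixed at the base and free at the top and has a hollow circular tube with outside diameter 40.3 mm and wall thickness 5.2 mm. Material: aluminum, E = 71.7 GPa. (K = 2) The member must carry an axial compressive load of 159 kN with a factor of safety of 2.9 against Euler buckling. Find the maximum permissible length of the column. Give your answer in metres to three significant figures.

Inner diameter d_i = 40.3 − 2×5.2 = 29.90 mm
I = π(d_o⁴ − d_i⁴)/64 = π(40.3⁴ − 29.90⁴)/64 = 9.024×10^4 mm⁴
I = 9.024×10^-8 m⁴
Required critical load P_cr = n·P = 2.9 × 159 = 461.1 kN = 4.611×10^5 N
From P_cr = π²EI/(K·L)²:  L = (1/K)·√(π²EI/P_cr) = (1/2)·√(π²×7.17×10^10×9.024×10^-8/4.611×10^5)
L = 0.186 m

L_max ≈ 0.186 m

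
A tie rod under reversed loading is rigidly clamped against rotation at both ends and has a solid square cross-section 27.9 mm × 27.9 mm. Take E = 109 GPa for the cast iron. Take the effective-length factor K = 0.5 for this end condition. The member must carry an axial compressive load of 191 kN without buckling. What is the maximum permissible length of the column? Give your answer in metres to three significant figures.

L_max ≈ 1.07 m

I = a⁴/12 = 27.9⁴/12 = 5.049×10^4 mm⁴
I = 5.049×10^-8 m⁴
At the buckling limit P_cr = P = 1.910×10^5 N
From P_cr = π²EI/(K·L)²:  L = (1/K)·√(π²EI/P_cr) = (1/0.5)·√(π²×1.09×10^11×5.049×10^-8/1.910×10^5)
L = 1.07 m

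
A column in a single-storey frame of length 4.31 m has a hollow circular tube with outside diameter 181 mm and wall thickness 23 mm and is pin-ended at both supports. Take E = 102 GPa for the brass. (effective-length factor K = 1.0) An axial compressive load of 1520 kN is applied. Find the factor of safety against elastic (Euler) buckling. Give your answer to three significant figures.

n ≈ 1.30

Inner diameter d_i = 181 − 2×23 = 135.0 mm
I = π(d_o⁴ − d_i⁴)/64 = π(181⁴ − 135.0⁴)/64 = 3.638×10^7 mm⁴
I = 3.638×10^7 mm⁴ = 3.638×10^-5 m⁴
Effective length L_e = K·L = 1 × 4.31 = 4.310 m
P_cr = π²EI / L_e² = π² × 102×10⁹ × 3.638×10^-5 / 4.310² = 1.972×10^6 N
Factor of safety n = P_cr / P = 1971.6 / 1520 = 1.30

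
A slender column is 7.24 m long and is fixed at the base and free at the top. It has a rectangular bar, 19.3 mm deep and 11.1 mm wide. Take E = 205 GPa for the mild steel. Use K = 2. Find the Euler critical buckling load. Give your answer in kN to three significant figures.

Buckling occurs about the weak axis: I_min = h·b³/12 with b = 11.1 mm (the shorter side).
I_min = 19.3×11.1³/12 = 2.200×10^3 mm⁴
I = 2.200×10^3 mm⁴ = 2.200×10^-9 m⁴
Effective length L_e = K·L = 2 × 7.24 = 14.48 m
P_cr = π²EI / L_e² = π² × 205×10⁹ × 2.200×10^-9 / 14.48² = 21.23 N

P_cr ≈ 0.0212 kN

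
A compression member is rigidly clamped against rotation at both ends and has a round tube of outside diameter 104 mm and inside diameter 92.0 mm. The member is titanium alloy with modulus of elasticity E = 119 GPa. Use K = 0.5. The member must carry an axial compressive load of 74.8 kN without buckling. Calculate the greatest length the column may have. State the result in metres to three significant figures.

L_max ≈ 11.8 m

d_o = 104 mm, d_i = 92.0 mm
I = π(d_o⁴ − d_i⁴)/64 = π(104⁴ − 92.00⁴)/64 = 2.226×10^6 mm⁴
I = 2.226×10^-6 m⁴
At the buckling limit P_cr = P = 7.480×10^4 N
From P_cr = π²EI/(K·L)²:  L = (1/K)·√(π²EI/P_cr) = (1/0.5)·√(π²×1.19×10^11×2.226×10^-6/7.480×10^4)
L = 11.8 m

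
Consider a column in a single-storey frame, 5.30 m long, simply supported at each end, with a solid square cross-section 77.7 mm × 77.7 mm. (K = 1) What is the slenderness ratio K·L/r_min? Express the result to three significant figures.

λ ≈ 236

For a square r = a/√12 = 77.7/√12 = 22.43 mm
L_e = K·L = 1 × 5.30 m = 5.300 m = 5300.0 mm
λ = L_e / r_min = 5300.0 / 22.43 = 236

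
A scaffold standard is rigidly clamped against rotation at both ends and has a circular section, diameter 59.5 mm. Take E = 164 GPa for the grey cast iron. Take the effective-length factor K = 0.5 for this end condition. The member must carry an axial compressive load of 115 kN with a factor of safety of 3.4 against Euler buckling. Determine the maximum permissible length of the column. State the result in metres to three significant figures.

L_max ≈ 3.19 m

I = πd⁴/64 = π×59.5⁴/64 = 6.152×10^5 mm⁴
I = 6.152×10^-7 m⁴
Required critical load P_cr = n·P = 3.4 × 115 = 391.0 kN = 3.910×10^5 N
From P_cr = π²EI/(K·L)²:  L = (1/K)·√(π²EI/P_cr) = (1/0.5)·√(π²×1.64×10^11×6.152×10^-7/3.910×10^5)
L = 3.19 m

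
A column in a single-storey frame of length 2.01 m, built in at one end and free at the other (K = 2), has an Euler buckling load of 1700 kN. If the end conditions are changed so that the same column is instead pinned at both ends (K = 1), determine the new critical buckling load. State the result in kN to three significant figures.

P_cr ∝ 1/K², so P_cr,new = P_cr,old × (K_old/K_new)² = 1700 × (2/1)²
= 1700 × 4.000 = 6800 kN

P_cr ≈ 6800 kN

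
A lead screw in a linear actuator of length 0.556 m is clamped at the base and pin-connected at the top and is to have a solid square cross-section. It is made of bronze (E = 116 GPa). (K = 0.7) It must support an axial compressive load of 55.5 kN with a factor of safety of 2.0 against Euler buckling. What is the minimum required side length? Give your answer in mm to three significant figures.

a ≈ 20.5 mm

Required P_cr = n·P = 2.0 × 55.5 = 111.0 kN
L_e = K·L = 0.7 × 0.556 = 0.3892 m
Required I = P_cr·L_e²/(π²E) = 1.110×10^5 × 0.3892² / (π² × 1.16×10^11) = 1.469×10^-8 m⁴
I_req = 1.469×10^4 mm⁴
Solid square: I = a⁴/12  ⇒  a = (12I)^(1/4) = (12×1.469×10^4)^(1/4) = 20.5 mm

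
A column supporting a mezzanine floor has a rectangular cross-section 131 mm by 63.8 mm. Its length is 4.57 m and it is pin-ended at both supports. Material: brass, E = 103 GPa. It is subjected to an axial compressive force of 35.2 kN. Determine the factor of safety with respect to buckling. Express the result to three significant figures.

Buckling occurs about the weak axis: I_min = h·b³/12 with b = 63.8 mm (the shorter side).
I_min = 131×63.8³/12 = 2.835×10^6 mm⁴
I = 2.835×10^6 mm⁴ = 2.835×10^-6 m⁴
Effective length L_e = K·L = 1 × 4.57 = 4.570 m
P_cr = π²EI / L_e² = π² × 103×10⁹ × 2.835×10^-6 / 4.570² = 1.380×10^5 N
Factor of safety n = P_cr / P = 137.99 / 35.2 = 3.92

n ≈ 3.92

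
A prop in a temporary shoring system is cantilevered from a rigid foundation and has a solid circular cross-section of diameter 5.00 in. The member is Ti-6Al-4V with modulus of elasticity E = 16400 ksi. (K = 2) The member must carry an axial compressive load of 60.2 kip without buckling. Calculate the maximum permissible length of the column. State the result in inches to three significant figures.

L_max ≈ 144 in

I = πd⁴/64 = π×5.00⁴/64 = 30.68 in⁴
At the buckling limit P_cr = P = 6.020×10^4 lb
From P_cr = π²EI/(K·L)²:  L = (1/K)·√(π²EI/P_cr) = (1/2)·√(π²×1.64×10^7×30.68/6.020×10^4)
L = 144 in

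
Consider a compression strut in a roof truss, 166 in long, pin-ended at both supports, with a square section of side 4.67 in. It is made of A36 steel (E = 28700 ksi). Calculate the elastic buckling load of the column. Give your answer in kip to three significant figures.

P_cr ≈ 407 kip

I = a⁴/12 = 4.67⁴/12 = 39.64 in⁴
Effective length L_e = K·L = 1 × 166 = 166.0 in
P_cr = π²EI / L_e² = π² × 28700×10³ × 39.64 / 166.0² = 4.074×10^5 lb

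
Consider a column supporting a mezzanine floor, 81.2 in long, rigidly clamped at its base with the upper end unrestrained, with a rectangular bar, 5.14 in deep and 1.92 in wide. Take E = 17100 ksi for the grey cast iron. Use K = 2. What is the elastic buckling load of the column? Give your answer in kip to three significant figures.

P_cr ≈ 19.4 kip

Buckling occurs about the weak axis: I_min = h·b³/12 with b = 1.92 in (the shorter side).
I_min = 5.14×1.92³/12 = 3.032 in⁴
Effective length L_e = K·L = 2 × 81.2 = 162.4 in
P_cr = π²EI / L_e² = π² × 17100×10³ × 3.032 / 162.4² = 1.940×10^4 lb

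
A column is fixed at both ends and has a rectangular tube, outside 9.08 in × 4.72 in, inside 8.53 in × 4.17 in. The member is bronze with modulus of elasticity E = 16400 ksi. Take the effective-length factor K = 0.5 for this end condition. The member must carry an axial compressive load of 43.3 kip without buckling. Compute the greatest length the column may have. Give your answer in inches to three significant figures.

L_max ≈ 647 in

Weak-axis I_min = (h_o·b_o³ − h_i·b_i³)/12 with b_o = 4.72, b_i = 4.170 in (shorter outer/inner sides).
I_min = (9.08×4.72³ − 8.530×4.170³)/12 = 28.02 in⁴
At the buckling limit P_cr = P = 4.330×10^4 lb
From P_cr = π²EI/(K·L)²:  L = (1/K)·√(π²EI/P_cr) = (1/0.5)·√(π²×1.64×10^7×28.02/4.330×10^4)
L = 647 in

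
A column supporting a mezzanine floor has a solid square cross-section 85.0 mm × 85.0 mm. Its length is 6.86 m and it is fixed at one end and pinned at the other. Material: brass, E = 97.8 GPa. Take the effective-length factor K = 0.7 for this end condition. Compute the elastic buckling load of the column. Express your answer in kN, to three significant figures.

P_cr ≈ 182 kN

I = a⁴/12 = 85.0⁴/12 = 4.350×10^6 mm⁴
I = 4.350×10^6 mm⁴ = 4.350×10^-6 m⁴
Effective length L_e = K·L = 0.7 × 6.86 = 4.802 m
P_cr = π²EI / L_e² = π² × 97.8×10⁹ × 4.350×10^-6 / 4.802² = 1.821×10^5 N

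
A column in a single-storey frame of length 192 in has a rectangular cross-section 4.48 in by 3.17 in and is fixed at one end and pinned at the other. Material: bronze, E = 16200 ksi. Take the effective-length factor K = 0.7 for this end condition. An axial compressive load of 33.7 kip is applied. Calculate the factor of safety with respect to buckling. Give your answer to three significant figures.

n ≈ 3.12

Buckling occurs about the weak axis: I_min = h·b³/12 with b = 3.17 in (the shorter side).
I_min = 4.48×3.17³/12 = 11.89 in⁴
Effective length L_e = K·L = 0.7 × 192 = 134.4 in
P_cr = π²EI / L_e² = π² × 16200×10³ × 11.89 / 134.4² = 1.053×10^5 lb
Factor of safety n = P_cr / P = 105.27 / 33.7 = 3.12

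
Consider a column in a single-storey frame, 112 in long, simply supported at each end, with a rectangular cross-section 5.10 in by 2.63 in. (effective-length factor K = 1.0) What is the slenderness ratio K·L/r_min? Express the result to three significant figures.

For a rectangle r_min = b/√12 = 2.63/√12 = 0.7592 in
L_e = K·L = 1 × 112 = 112.0 in
λ = L_e / r_min = 112.00 / 0.7592 = 148

λ ≈ 148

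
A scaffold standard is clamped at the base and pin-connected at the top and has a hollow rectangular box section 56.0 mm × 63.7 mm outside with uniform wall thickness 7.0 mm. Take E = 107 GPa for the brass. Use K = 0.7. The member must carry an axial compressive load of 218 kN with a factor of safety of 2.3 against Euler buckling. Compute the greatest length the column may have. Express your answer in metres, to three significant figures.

L_max ≈ 1.64 m

Inner dimensions: h_i = 63.7 − 2×7.0 = 49.70 mm, b_i = 56.0 − 2×7.0 = 42.00 mm
Weak-axis I_min = (h_o·b_o³ − h_i·b_i³)/12 with b_o = 56.0, b_i = 42.00 mm (shorter outer/inner sides).
I_min = (63.7×56.0³ − 49.70×42.00³)/12 = 6.254×10^5 mm⁴
I = 6.254×10^-7 m⁴
Required critical load P_cr = n·P = 2.3 × 218 = 501.4 kN = 5.014×10^5 N
From P_cr = π²EI/(K·L)²:  L = (1/K)·√(π²EI/P_cr) = (1/0.7)·√(π²×1.07×10^11×6.254×10^-7/5.014×10^5)
L = 1.64 m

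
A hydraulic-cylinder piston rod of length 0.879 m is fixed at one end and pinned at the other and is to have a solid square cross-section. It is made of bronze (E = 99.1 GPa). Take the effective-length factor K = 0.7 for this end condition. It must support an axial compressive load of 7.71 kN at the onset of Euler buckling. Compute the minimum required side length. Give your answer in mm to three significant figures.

a ≈ 13.8 mm

L_e = K·L = 0.7 × 0.879 = 0.6153 m
Required I = P_cr·L_e²/(π²E) = 7.710×10^3 × 0.6153² / (π² × 9.91×10^10) = 2.984×10^-9 m⁴
I_req = 2.984×10^3 mm⁴
Solid square: I = a⁴/12  ⇒  a = (12I)^(1/4) = (12×2.984×10^3)^(1/4) = 13.8 mm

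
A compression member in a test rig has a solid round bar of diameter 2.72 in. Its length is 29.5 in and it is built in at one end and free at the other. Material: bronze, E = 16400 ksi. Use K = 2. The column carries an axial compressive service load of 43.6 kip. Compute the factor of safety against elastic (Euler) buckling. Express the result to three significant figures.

I = πd⁴/64 = π×2.72⁴/64 = 2.687 in⁴
Effective length L_e = K·L = 2 × 29.5 = 59.00 in
P_cr = π²EI / L_e² = π² × 16400×10³ × 2.687 / 59.00² = 1.249×10^5 lb
Factor of safety n = P_cr / P = 124.94 / 43.6 = 2.87

n ≈ 2.87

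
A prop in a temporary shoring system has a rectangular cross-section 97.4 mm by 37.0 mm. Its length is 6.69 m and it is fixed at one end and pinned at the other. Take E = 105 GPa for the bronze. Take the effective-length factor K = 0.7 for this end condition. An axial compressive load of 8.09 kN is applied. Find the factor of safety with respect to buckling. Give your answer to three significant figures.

Buckling occurs about the weak axis: I_min = h·b³/12 with b = 37.0 mm (the shorter side).
I_min = 97.4×37.0³/12 = 4.111×10^5 mm⁴
I = 4.111×10^5 mm⁴ = 4.111×10^-7 m⁴
Effective length L_e = K·L = 0.7 × 6.69 = 4.683 m
P_cr = π²EI / L_e² = π² × 105×10⁹ × 4.111×10^-7 / 4.683² = 1.943×10^4 N
Factor of safety n = P_cr / P = 19.428 / 8.09 = 2.40

n ≈ 2.40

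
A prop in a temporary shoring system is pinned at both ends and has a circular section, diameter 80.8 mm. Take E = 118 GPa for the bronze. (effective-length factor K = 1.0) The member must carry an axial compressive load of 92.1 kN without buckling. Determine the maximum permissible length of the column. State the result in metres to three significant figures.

L_max ≈ 5.14 m

I = πd⁴/64 = π×80.8⁴/64 = 2.092×10^6 mm⁴
I = 2.092×10^-6 m⁴
At the buckling limit P_cr = P = 9.210×10^4 N
From P_cr = π²EI/(K·L)²:  L = (1/K)·√(π²EI/P_cr) = (1/1)·√(π²×1.18×10^11×2.092×10^-6/9.210×10^4)
L = 5.14 m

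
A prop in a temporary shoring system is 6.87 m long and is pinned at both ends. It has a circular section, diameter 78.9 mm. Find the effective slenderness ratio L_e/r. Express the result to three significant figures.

λ ≈ 348

I = πd⁴/64 = π×78.9⁴/64 = 1.902×10^6 mm⁴
A = 4.889×10^3 mm²;  r_min = √(I/A) = √(1.902×10^6/4.889×10^3) = 19.73 mm
L_e = K·L = 1 × 6.87 m = 6.870 m = 6870.0 mm
λ = L_e / r_min = 6870.0 / 19.73 = 348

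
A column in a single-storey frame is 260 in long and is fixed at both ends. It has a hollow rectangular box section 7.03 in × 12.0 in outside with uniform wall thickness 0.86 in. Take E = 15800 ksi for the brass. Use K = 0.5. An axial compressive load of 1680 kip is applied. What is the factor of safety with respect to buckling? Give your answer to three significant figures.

Inner dimensions: h_i = 12.0 − 2×0.86 = 10.28 in, b_i = 7.03 − 2×0.86 = 5.310 in
Weak-axis I_min = (h_o·b_o³ − h_i·b_i³)/12 with b_o = 7.03, b_i = 5.310 in (shorter outer/inner sides).
I_min = (12.0×7.03³ − 10.28×5.310³)/12 = 219.2 in⁴
Effective length L_e = K·L = 0.5 × 260 = 130.0 in
P_cr = π²EI / L_e² = π² × 15800×10³ × 219.2 / 130.0² = 2.022×10^6 lb
Factor of safety n = P_cr / P = 2022.3 / 1680 = 1.20

n ≈ 1.20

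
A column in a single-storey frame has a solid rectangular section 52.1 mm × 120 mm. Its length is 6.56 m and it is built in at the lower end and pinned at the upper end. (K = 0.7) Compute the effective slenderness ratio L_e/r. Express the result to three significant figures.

λ ≈ 305

Buckling occurs about the weak axis: I_min = h·b³/12 with b = 52.1 mm (the shorter side).
I_min = 120×52.1³/12 = 1.414×10^6 mm⁴
A = 6.252×10^3 mm²;  r_min = √(I/A) = √(1.414×10^6/6.252×10^3) = 15.04 mm
L_e = K·L = 0.7 × 6.56 m = 4.592 m = 4592.0 mm
λ = L_e / r_min = 4592.0 / 15.04 = 305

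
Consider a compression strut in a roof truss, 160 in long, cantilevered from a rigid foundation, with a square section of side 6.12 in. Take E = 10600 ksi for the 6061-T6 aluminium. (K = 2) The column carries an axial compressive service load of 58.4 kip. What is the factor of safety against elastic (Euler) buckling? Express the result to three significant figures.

n ≈ 2.05

I = a⁴/12 = 6.12⁴/12 = 116.9 in⁴
Effective length L_e = K·L = 2 × 160 = 320.0 in
P_cr = π²EI / L_e² = π² × 10600×10³ × 116.9 / 320.0² = 1.194×10^5 lb
Factor of safety n = P_cr / P = 119.43 / 58.4 = 2.05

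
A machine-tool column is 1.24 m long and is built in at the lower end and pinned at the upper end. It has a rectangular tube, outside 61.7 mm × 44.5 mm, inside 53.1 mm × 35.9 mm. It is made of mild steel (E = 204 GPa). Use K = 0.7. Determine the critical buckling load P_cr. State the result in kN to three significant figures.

P_cr ≈ 664 kN

Weak-axis I_min = (h_o·b_o³ − h_i·b_i³)/12 with b_o = 44.5, b_i = 35.90 mm (shorter outer/inner sides).
I_min = (61.7×44.5³ − 53.10×35.90³)/12 = 2.484×10^5 mm⁴
I = 2.484×10^5 mm⁴ = 2.484×10^-7 m⁴
Effective length L_e = K·L = 0.7 × 1.24 = 0.8680 m
P_cr = π²EI / L_e² = π² × 204×10⁹ × 2.484×10^-7 / 0.8680² = 6.637×10^5 N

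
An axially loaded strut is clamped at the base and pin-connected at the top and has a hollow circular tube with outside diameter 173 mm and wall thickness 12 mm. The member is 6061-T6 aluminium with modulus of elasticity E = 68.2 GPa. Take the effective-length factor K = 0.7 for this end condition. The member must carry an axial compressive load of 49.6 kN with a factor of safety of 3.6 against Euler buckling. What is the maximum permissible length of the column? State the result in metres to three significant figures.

Inner diameter d_i = 173 − 2×12 = 149.0 mm
I = π(d_o⁴ − d_i⁴)/64 = π(173⁴ − 149.0⁴)/64 = 1.978×10^7 mm⁴
I = 1.978×10^-5 m⁴
Required critical load P_cr = n·P = 3.6 × 49.6 = 178.6 kN = 1.786×10^5 N
From P_cr = π²EI/(K·L)²:  L = (1/K)·√(π²EI/P_cr) = (1/0.7)·√(π²×6.82×10^10×1.978×10^-5/1.786×10^5)
L = 12.3 m

L_max ≈ 12.3 m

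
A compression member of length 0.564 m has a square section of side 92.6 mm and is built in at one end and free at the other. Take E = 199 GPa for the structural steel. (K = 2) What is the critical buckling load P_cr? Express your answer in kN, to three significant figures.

P_cr ≈ 9460 kN

I = a⁴/12 = 92.6⁴/12 = 6.127×10^6 mm⁴
I = 6.127×10^6 mm⁴ = 6.127×10^-6 m⁴
Effective length L_e = K·L = 2 × 0.564 = 1.128 m
P_cr = π²EI / L_e² = π² × 199×10⁹ × 6.127×10^-6 / 1.128² = 9.458×10^6 N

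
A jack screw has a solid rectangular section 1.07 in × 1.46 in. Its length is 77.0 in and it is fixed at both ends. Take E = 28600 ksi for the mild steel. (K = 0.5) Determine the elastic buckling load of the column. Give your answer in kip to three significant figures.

Buckling occurs about the weak axis: I_min = h·b³/12 with b = 1.07 in (the shorter side).
I_min = 1.46×1.07³/12 = 0.1490 in⁴
Effective length L_e = K·L = 0.5 × 77.0 = 38.50 in
P_cr = π²EI / L_e² = π² × 28600×10³ × 0.1490 / 38.50² = 2.838×10^4 lb

P_cr ≈ 28.4 kip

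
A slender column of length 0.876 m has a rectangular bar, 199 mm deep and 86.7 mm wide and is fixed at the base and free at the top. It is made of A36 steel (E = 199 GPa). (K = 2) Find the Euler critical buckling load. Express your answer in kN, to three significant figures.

P_cr ≈ 6920 kN

Buckling occurs about the weak axis: I_min = h·b³/12 with b = 86.7 mm (the shorter side).
I_min = 199×86.7³/12 = 1.081×10^7 mm⁴
I = 1.081×10^7 mm⁴ = 1.081×10^-5 m⁴
Effective length L_e = K·L = 2 × 0.876 = 1.752 m
P_cr = π²EI / L_e² = π² × 199×10⁹ × 1.081×10^-5 / 1.752² = 6.915×10^6 N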